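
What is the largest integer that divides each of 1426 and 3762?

2

Euclid: 3762 = 2·1426 + 910; 1426 = 1·910 + 516; 910 = 1·516 + 394; 516 = 1·394 + 122; 394 = 3·122 + 28; 122 = 4·28 + 10; 28 = 2·10 + 8; 10 = 1·8 + 2; 8 = 4·2 + 0. Last nonzero remainder: 2.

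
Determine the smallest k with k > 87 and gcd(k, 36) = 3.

93

Multiples of 3 above 87: 3·30, 3·31, … . Need the cofactor coprime to 36/3 = 12.
Checking s = 30, 31, … the first with gcd(s, 12) = 1 is s = 31, giving 93.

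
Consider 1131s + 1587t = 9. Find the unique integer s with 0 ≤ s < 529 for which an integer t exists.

Euclid: 1587 = 1·1131 + 456; 1131 = 2·456 + 219; 456 = 2·219 + 18; 219 = 12·18 + 3; 18 = 6·3 + 0 → gcd = 3; 9 = 3·3.
Back-substitution yields 1131·(87) + 1587·(-62) = 3, so one solution is s = 87·3 = 261, t = -62·3 = -186.
Solutions in s differ by 1587/3 = 529; the one in [0, 529) is 261 mod 529 = 261.

261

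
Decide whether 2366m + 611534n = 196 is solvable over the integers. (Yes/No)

Yes

By Bézout, 2366m + 611534n = 196 has integer solutions iff gcd(2366, 611534) | 196.
Euclid: 611534 = 258·2366 + 1106; 2366 = 2·1106 + 154; 1106 = 7·154 + 28; 154 = 5·28 + 14; 28 = 2·14 + 0. gcd = 14; 196 mod 14 = 0. Yes.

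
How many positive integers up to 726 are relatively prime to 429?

407

Prime factors of 429: 3, 11, 13. Count integers ≤ 726 divisible by none of them.
By inclusion–exclusion: 726 − ⌊726/3⌋ − ⌊726/11⌋ − ⌊726/13⌋ + ⌊726/33⌋ + ⌊726/39⌋ + ⌊726/143⌋ − ⌊726/429⌋ = 407.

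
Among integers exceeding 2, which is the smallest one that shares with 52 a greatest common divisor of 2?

52 = 2·26. Any m with gcd(m, 52) = 2 is a multiple of 2, say 2s, with s coprime to 26.
Need s > 2/2, so s ≥ 2. First s ≥ 2 with gcd(s, 26) = 1 is s = 3. Thus m = 2·3 = 6.

6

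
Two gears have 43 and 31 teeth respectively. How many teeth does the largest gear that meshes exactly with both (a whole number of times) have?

1

Euclid: 43 = 1·31 + 12; 31 = 2·12 + 7; 12 = 1·7 + 5; 7 = 1·5 + 2; 5 = 2·2 + 1; 2 = 2·1 + 0. Last nonzero remainder: 1.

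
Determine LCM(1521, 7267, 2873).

1521 = 3² · 13²; 7267 = 13² · 43; 2873 = 13² · 17
lcm takes max exponent of each prime: 3² · 13² · 17 · 43 = 1111851

1111851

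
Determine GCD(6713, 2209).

1

Euclid: 6713 = 3·2209 + 86; 2209 = 25·86 + 59; 86 = 1·59 + 27; 59 = 2·27 + 5; 27 = 5·5 + 2; 5 = 2·2 + 1; 2 = 2·1 + 0. Last nonzero remainder: 1.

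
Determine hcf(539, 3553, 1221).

11

gcd(539, 3553): 3553 = 6·539 + 319; 539 = 1·319 + 220; 319 = 1·220 + 99; 220 = 2·99 + 22; 99 = 4·22 + 11; 22 = 2·11 + 0 → 11
gcd(11, 1221): 1221 = 111·11 + 0 → 11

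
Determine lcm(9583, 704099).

6747380717

9583 = 7 · 37²; 704099 = 11³ · 23²
max exponents: 7 · 11³ · 23² · 37² = 6747380717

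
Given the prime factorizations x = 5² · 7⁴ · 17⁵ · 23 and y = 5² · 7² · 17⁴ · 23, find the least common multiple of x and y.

max exponent per prime: 5² · 7⁴ · 17⁵ · 23 = 1960219077775

1960219077775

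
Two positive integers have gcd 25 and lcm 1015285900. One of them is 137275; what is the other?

184900

Using ab = gcd(a,b)·lcm(a,b) = 25·1015285900 = 25382147500, we get b = 25382147500/137275 = 184900.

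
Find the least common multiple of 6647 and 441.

2931327

6647 = 17² · 23; 441 = 3² · 7²
max exponents: 3² · 7² · 17² · 23 = 2931327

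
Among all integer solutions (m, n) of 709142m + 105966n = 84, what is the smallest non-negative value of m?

gcd(709142, 105966) = 14 (Euclid: 709142 = 6·105966 + 73346; 105966 = 1·73346 + 32620; 73346 = 2·32620 + 8106; 32620 = 4·8106 + 196; 8106 = 41·196 + 70; 196 = 2·70 + 56; 70 = 1·56 + 14; 56 = 4·14 + 0), and 14 | 84.
Extended Euclid: 709142·(1621) + 105966·(-10848) = 14. Scale by 6: m₀ = 9726.
General solution m = m₀ + 7569t; reducing mod 7569 gives m = 2157 (and n = -14435).

2157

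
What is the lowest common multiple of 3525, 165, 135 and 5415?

lcm(3525, 165) = 3525·165/gcd = 581625/15 = 38775
lcm(38775, 135) = 38775·135/gcd = 5234625/15 = 348975
lcm(348975, 5415) = 348975·5415/gcd = 1889699625/15 = 125979975

125979975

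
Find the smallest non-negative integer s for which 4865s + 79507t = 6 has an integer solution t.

43259

Euclid: 79507 = 16·4865 + 1667; 4865 = 2·1667 + 1531; 1667 = 1·1531 + 136; 1531 = 11·136 + 35; 136 = 3·35 + 31; 35 = 1·31 + 4; 31 = 7·4 + 3; 4 = 1·3 + 1; 3 = 3·1 + 0 → gcd = 1; 6 = 1·6.
Back-substitution yields 4865·(20461) + 79507·(-1252) = 1, so one solution is s = 20461·6 = 122766, t = -1252·6 = -7512.
Solutions in s differ by 79507/1 = 79507; the one in [0, 79507) is 122766 mod 79507 = 43259.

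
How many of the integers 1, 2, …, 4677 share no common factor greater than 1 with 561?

561 = 3·11·17. Inclusion–exclusion on these primes:
4677 − ⌊4677/3⌋ − ⌊4677/11⌋ − ⌊4677/17⌋ + ⌊4677/33⌋ + ⌊4677/51⌋ + ⌊4677/187⌋ − ⌊4677/561⌋ = 2667

2667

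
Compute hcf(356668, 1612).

52

Euclid: 356668 = 221·1612 + 416; 1612 = 3·416 + 364; 416 = 1·364 + 52; 364 = 7·52 + 0. Last nonzero remainder: 52.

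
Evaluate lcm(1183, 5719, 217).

29961841

1183 = 7 · 13²; 5719 = 7 · 19 · 43; 217 = 7 · 31
lcm takes max exponent of each prime: 7 · 13² · 19 · 31 · 43 = 29961841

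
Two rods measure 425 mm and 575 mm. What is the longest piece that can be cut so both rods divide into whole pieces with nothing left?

Euclid: 575 = 1·425 + 150; 425 = 2·150 + 125; 150 = 1·125 + 25; 125 = 5·25 + 0. Last nonzero remainder: 25.

25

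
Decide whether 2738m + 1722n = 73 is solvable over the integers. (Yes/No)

No

gcd(2738, 1722): 2738 = 1·1722 + 1016; 1722 = 1·1016 + 706; 1016 = 1·706 + 310; 706 = 2·310 + 86; 310 = 3·86 + 52; 86 = 1·52 + 34; 52 = 1·34 + 18; 34 = 1·18 + 16; 18 = 1·16 + 2; 16 = 8·2 + 0 → 2
2 does not divide 73, so a solution does not exist.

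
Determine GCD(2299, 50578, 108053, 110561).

209

gcd(2299, 50578): 50578 = 22·2299 + 0 → 2299
gcd(2299, 108053): 108053 = 47·2299 + 0 → 2299
gcd(2299, 110561): 110561 = 48·2299 + 209; 2299 = 11·209 + 0 → 209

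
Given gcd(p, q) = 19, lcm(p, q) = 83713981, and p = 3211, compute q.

495349

p·q = gcd·lcm = 19·83713981 = 1590565639, so q = 1590565639/3211 = 495349.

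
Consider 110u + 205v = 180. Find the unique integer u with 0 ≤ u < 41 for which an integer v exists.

gcd(110, 205) = 5 (Euclid: 205 = 1·110 + 95; 110 = 1·95 + 15; 95 = 6·15 + 5; 15 = 3·5 + 0), and 5 | 180.
Extended Euclid: 110·(-13) + 205·(7) = 5. Scale by 36: u₀ = -468.
General solution u = u₀ + 41t; reducing mod 41 gives u = 24 (and v = -12).

24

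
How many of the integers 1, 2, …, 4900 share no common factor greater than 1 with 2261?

2261 = 7·17·19. Inclusion–exclusion on these primes:
4900 − ⌊4900/7⌋ − ⌊4900/17⌋ − ⌊4900/19⌋ + ⌊4900/119⌋ + ⌊4900/133⌋ + ⌊4900/323⌋ − ⌊4900/2261⌋ = 3745

3745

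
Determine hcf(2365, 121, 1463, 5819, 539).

gcd(2365, 121): 2365 = 19·121 + 66; 121 = 1·66 + 55; 66 = 1·55 + 11; 55 = 5·11 + 0 → 11
gcd(11, 1463): 1463 = 133·11 + 0 → 11
gcd(11, 5819): 5819 = 529·11 + 0 → 11
gcd(11, 539): 539 = 49·11 + 0 → 11

11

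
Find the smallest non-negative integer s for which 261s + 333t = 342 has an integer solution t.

23

gcd(261, 333) = 9 (Euclid: 333 = 1·261 + 72; 261 = 3·72 + 45; 72 = 1·45 + 27; 45 = 1·27 + 18; 27 = 1·18 + 9; 18 = 2·9 + 0), and 9 | 342.
Extended Euclid: 261·(-14) + 333·(11) = 9. Scale by 38: s₀ = -532.
General solution s = s₀ + 37k; reducing mod 37 gives s = 23 (and t = -17).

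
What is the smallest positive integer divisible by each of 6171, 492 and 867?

6171 = 3 · 11² · 17; 492 = 2² · 3 · 41; 867 = 3 · 17²
lcm takes max exponent of each prime: 2² · 3 · 11² · 17² · 41 = 17204748

17204748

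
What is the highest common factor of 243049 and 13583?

289

243049 = 17² · 29²
13583 = 17² · 47
Common: 17² = 289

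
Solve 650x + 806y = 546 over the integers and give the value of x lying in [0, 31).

12

gcd(650, 806) = 26 (Euclid: 806 = 1·650 + 156; 650 = 4·156 + 26; 156 = 6·26 + 0), and 26 | 546.
Extended Euclid: 650·(5) + 806·(-4) = 26. Scale by 21: x₀ = 105.
General solution x = x₀ + 31t; reducing mod 31 gives x = 12 (and y = -9).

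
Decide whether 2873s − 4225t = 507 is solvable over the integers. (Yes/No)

Yes

gcd(2873, 4225): 4225 = 1·2873 + 1352; 2873 = 2·1352 + 169; 1352 = 8·169 + 0 → 169
169 divides 507, so a solution exists.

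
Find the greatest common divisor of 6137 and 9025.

6137 = 17 · 19²
9025 = 5² · 19²
Common: 19² = 361

361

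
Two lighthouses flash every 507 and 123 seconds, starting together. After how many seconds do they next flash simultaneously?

gcd first: 507 = 4·123 + 15; 123 = 8·15 + 3; 15 = 5·3 + 0 → gcd = 3
lcm = 507·123/gcd = 62361/3 = 20787

20787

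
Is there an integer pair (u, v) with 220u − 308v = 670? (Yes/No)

gcd(220, 308): 308 = 1·220 + 88; 220 = 2·88 + 44; 88 = 2·44 + 0 → 44
44 does not divide 670, so a solution does not exist.

No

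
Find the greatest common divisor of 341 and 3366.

11

341 = 11 · 31
3366 = 2 · 3² · 11 · 17
Common: 11 = 11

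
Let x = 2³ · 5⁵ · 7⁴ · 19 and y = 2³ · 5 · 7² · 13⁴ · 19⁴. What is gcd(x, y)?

37240

min exponent per shared prime: 2³ · 5 · 7² · 19 = 37240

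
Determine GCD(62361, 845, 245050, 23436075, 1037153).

169

62361 = 3² · 13² · 41; 845 = 5 · 13²; 245050 = 2 · 5² · 13² · 29; 23436075 = 3 · 5² · 13² · 43²; 1037153 = 13² · 17 · 19²
gcd takes min exponent of each prime: 13² = 169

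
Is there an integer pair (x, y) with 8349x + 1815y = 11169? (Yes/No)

No

gcd(8349, 1815): 8349 = 4·1815 + 1089; 1815 = 1·1089 + 726; 1089 = 1·726 + 363; 726 = 2·363 + 0 → 363
363 does not divide 11169, so a solution does not exist.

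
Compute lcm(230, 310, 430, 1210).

37097390

230 = 2 · 5 · 23; 310 = 2 · 5 · 31; 430 = 2 · 5 · 43; 1210 = 2 · 5 · 11²
lcm takes max exponent of each prime: 2 · 5 · 11² · 23 · 31 · 43 = 37097390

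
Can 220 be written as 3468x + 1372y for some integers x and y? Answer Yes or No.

Yes

By Bézout, 3468x + 1372y = 220 has integer solutions iff gcd(3468, 1372) | 220.
Euclid: 3468 = 2·1372 + 724; 1372 = 1·724 + 648; 724 = 1·648 + 76; 648 = 8·76 + 40; 76 = 1·40 + 36; 40 = 1·36 + 4; 36 = 9·4 + 0. gcd = 4; 220 mod 4 = 0. Yes.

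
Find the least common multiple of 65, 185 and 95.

45695

65 = 5 · 13; 185 = 5 · 37; 95 = 5 · 19
lcm takes max exponent of each prime: 5 · 13 · 19 · 37 = 45695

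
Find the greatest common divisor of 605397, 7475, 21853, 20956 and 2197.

605397 = 3 · 13 · 19² · 43; 7475 = 5² · 13 · 23; 21853 = 13 · 41²; 20956 = 2² · 13² · 31; 2197 = 13³
gcd takes min exponent of each prime: 13 = 13

13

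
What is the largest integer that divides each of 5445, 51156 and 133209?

5445 = 3² · 5 · 11²; 51156 = 2² · 3² · 7² · 29; 133209 = 3² · 19² · 41
gcd takes min exponent of each prime: 3² = 9

9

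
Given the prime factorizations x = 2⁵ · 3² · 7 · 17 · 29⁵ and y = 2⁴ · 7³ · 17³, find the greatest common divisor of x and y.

1904

min exponent per shared prime: 2⁴ · 7 · 17 = 1904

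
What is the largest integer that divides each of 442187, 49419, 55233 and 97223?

323

gcd(442187, 49419): 442187 = 8·49419 + 46835; 49419 = 1·46835 + 2584; 46835 = 18·2584 + 323; 2584 = 8·323 + 0 → 323
gcd(323, 55233): 55233 = 171·323 + 0 → 323
gcd(323, 97223): 97223 = 301·323 + 0 → 323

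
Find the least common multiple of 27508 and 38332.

gcd first: 38332 = 1·27508 + 10824; 27508 = 2·10824 + 5860; 10824 = 1·5860 + 4964; 5860 = 1·4964 + 896; 4964 = 5·896 + 484; 896 = 1·484 + 412; 484 = 1·412 + 72; 412 = 5·72 + 52; 72 = 1·52 + 20; 52 = 2·20 + 12; 20 = 1·12 + 8; 12 = 1·8 + 4; 8 = 2·4 + 0 → gcd = 4
lcm = 27508·38332/gcd = 1054436656/4 = 263609164

263609164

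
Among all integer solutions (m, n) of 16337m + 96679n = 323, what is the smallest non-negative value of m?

Euclid: 96679 = 5·16337 + 14994; 16337 = 1·14994 + 1343; 14994 = 11·1343 + 221; 1343 = 6·221 + 17; 221 = 13·17 + 0 → gcd = 17; 323 = 17·19.
Back-substitution yields 16337·(432) + 96679·(-73) = 17, so one solution is m = 432·19 = 8208, n = -73·19 = -1387.
Solutions in m differ by 96679/17 = 5687; the one in [0, 5687) is 8208 mod 5687 = 2521.

2521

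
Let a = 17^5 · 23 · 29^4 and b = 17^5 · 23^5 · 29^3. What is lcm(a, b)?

max exponent per prime: 17^5 · 23^5 · 29^4 = 6463619441658646231

6463619441658646231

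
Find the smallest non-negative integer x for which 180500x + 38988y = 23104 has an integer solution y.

Reduce mod 38988: 180500x ≡ 23104 (mod 38988). With g = gcd(180500, 38988) = 1444 dividing 23104, divide through: 125x ≡ 16 (mod 27).
Since gcd(125, 27) = 1, x ≡ 16·(125)⁻¹ ≡ 20 (mod 27). Smallest non-negative: 20.

20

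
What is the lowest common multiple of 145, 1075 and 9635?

lcm(145, 1075) = 145·1075/gcd = 155875/5 = 31175
lcm(31175, 9635) = 31175·9635/gcd = 300371125/5 = 60074225

60074225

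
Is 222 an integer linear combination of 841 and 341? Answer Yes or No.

Yes

gcd(841, 341): 841 = 2·341 + 159; 341 = 2·159 + 23; 159 = 6·23 + 21; 23 = 1·21 + 2; 21 = 10·2 + 1; 2 = 2·1 + 0 → 1
1 divides 222, so a solution exists.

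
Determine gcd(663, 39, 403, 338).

gcd(663, 39): 663 = 17·39 + 0 → 39
gcd(39, 403): 403 = 10·39 + 13; 39 = 3·13 + 0 → 13
gcd(13, 338): 338 = 26·13 + 0 → 13

13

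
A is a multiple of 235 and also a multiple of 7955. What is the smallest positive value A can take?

235 = 5 · 47; 7955 = 5 · 37 · 43
max exponents: 5 · 37 · 43 · 47 = 373885

373885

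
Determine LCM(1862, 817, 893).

1862 = 2 · 7² · 19; 817 = 19 · 43; 893 = 19 · 47
lcm takes max exponent of each prime: 2 · 7² · 19 · 43 · 47 = 3763102

3763102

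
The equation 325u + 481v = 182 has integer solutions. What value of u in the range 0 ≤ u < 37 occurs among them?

5

Reduce mod 481: 325u ≡ 182 (mod 481). With g = gcd(325, 481) = 13 dividing 182, divide through: 25u ≡ 14 (mod 37).
Since gcd(25, 37) = 1, u ≡ 14·(25)⁻¹ ≡ 5 (mod 37). Smallest non-negative: 5.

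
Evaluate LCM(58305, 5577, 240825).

60928725

58305 = 3 · 5 · 13² · 23; 5577 = 3 · 11 · 13²; 240825 = 3 · 5² · 13² · 19
lcm takes max exponent of each prime: 3 · 5² · 11 · 13² · 19 · 23 = 60928725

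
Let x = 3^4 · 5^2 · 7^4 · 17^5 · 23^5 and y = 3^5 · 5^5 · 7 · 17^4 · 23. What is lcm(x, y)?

max exponent per prime: 3^5 · 5^5 · 7^4 · 17^5 · 23^5 = 16662196133412875915625

16662196133412875915625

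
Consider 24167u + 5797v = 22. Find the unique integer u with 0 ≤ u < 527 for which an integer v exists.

77

Reduce mod 5797: 24167u ≡ 22 (mod 5797). With g = gcd(24167, 5797) = 11 dividing 22, divide through: 2197u ≡ 2 (mod 527).
Since gcd(2197, 527) = 1, u ≡ 2·(2197)⁻¹ ≡ 77 (mod 527). Smallest non-negative: 77.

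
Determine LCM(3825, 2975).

gcd first: 3825 = 1·2975 + 850; 2975 = 3·850 + 425; 850 = 2·425 + 0 → gcd = 425
lcm = 3825·2975/gcd = 11379375/425 = 26775

26775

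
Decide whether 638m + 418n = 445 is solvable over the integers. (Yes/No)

No

By Bézout, 638m + 418n = 445 has integer solutions iff gcd(638, 418) | 445.
Euclid: 638 = 1·418 + 220; 418 = 1·220 + 198; 220 = 1·198 + 22; 198 = 9·22 + 0. gcd = 22; 445 mod 22 = 5. No.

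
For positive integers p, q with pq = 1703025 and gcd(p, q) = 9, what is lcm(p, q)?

189225

Since gcd(p,q)·lcm(p,q) = pq, lcm = 1703025/9 = 189225.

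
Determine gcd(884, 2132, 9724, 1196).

884 = 2² · 13 · 17; 2132 = 2² · 13 · 41; 9724 = 2² · 11 · 13 · 17; 1196 = 2² · 13 · 23
gcd takes min exponent of each prime: 2² · 13 = 52

52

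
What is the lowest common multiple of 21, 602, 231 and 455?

lcm(21, 602) = 21·602/gcd = 12642/7 = 1806
lcm(1806, 231) = 1806·231/gcd = 417186/21 = 19866
lcm(19866, 455) = 19866·455/gcd = 9039030/7 = 1291290

1291290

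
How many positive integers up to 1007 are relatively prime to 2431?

796

Prime factors of 2431: 11, 13, 17. Count integers ≤ 1007 divisible by none of them.
By inclusion–exclusion: 1007 − ⌊1007/11⌋ − ⌊1007/13⌋ − ⌊1007/17⌋ + ⌊1007/143⌋ + ⌊1007/187⌋ + ⌊1007/221⌋ − ⌊1007/2431⌋ = 796.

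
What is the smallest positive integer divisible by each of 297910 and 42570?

297910 = 2 · 5 · 31³; 42570 = 2 · 3² · 5 · 11 · 43
max exponents: 2 · 3² · 5 · 11 · 31³ · 43 = 1268202870

1268202870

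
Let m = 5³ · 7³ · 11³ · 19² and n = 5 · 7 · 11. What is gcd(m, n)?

min exponent per shared prime: 5 · 7 · 11 = 385

385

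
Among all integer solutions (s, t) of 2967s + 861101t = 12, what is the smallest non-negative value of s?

319539

Euclid: 861101 = 290·2967 + 671; 2967 = 4·671 + 283; 671 = 2·283 + 105; 283 = 2·105 + 73; 105 = 1·73 + 32; 73 = 2·32 + 9; 32 = 3·9 + 5; 9 = 1·5 + 4; 5 = 1·4 + 1; 4 = 4·1 + 0 → gcd = 1; 12 = 1·12.
Back-substitution yields 2967·(-188647) + 861101·(650) = 1, so one solution is s = -188647·12 = -2263764, t = 650·12 = 7800.
Solutions in s differ by 861101/1 = 861101; the one in [0, 861101) is -2263764 mod 861101 = 319539.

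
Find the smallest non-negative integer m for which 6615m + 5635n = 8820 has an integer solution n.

9

Reduce mod 5635: 6615m ≡ 8820 (mod 5635). With g = gcd(6615, 5635) = 245 dividing 8820, divide through: 27m ≡ 36 (mod 23).
Since gcd(27, 23) = 1, m ≡ 36·(27)⁻¹ ≡ 9 (mod 23). Smallest non-negative: 9.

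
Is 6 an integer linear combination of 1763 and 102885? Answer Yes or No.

Yes

gcd(1763, 102885): 102885 = 58·1763 + 631; 1763 = 2·631 + 501; 631 = 1·501 + 130; 501 = 3·130 + 111; 130 = 1·111 + 19; 111 = 5·19 + 16; 19 = 1·16 + 3; 16 = 5·3 + 1; 3 = 3·1 + 0 → 1
1 divides 6, so a solution exists.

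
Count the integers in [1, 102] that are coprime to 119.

119 = 7·17. Inclusion–exclusion on these primes:
102 − ⌊102/7⌋ − ⌊102/17⌋ + ⌊102/119⌋ = 82

82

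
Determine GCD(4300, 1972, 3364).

4

gcd(4300, 1972): 4300 = 2·1972 + 356; 1972 = 5·356 + 192; 356 = 1·192 + 164; 192 = 1·164 + 28; 164 = 5·28 + 24; 28 = 1·24 + 4; 24 = 6·4 + 0 → 4
gcd(4, 3364): 3364 = 841·4 + 0 → 4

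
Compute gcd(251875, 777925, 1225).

gcd(251875, 777925): 777925 = 3·251875 + 22300; 251875 = 11·22300 + 6575; 22300 = 3·6575 + 2575; 6575 = 2·2575 + 1425; 2575 = 1·1425 + 1150; 1425 = 1·1150 + 275; 1150 = 4·275 + 50; 275 = 5·50 + 25; 50 = 2·25 + 0 → 25
gcd(25, 1225): 1225 = 49·25 + 0 → 25

25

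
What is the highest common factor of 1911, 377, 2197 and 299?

1911 = 3 · 7² · 13; 377 = 13 · 29; 2197 = 13³; 299 = 13 · 23
gcd takes min exponent of each prime: 13 = 13

13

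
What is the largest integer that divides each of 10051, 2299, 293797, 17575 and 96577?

19

gcd(10051, 2299): 10051 = 4·2299 + 855; 2299 = 2·855 + 589; 855 = 1·589 + 266; 589 = 2·266 + 57; 266 = 4·57 + 38; 57 = 1·38 + 19; 38 = 2·19 + 0 → 19
gcd(19, 293797): 293797 = 15463·19 + 0 → 19
gcd(19, 17575): 17575 = 925·19 + 0 → 19
gcd(19, 96577): 96577 = 5083·19 + 0 → 19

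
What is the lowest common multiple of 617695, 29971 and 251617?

9142503695

617695 = 5 · 13² · 17 · 43; 29971 = 17 · 41 · 43; 251617 = 17 · 19² · 41
lcm takes max exponent of each prime: 5 · 13² · 17 · 19² · 41 · 43 = 9142503695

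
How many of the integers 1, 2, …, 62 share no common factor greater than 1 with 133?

51

Prime factors of 133: 7, 19. Count integers ≤ 62 divisible by none of them.
By inclusion–exclusion: 62 − ⌊62/7⌋ − ⌊62/19⌋ + ⌊62/133⌋ = 51.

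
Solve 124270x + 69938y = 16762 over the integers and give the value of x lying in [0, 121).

102

Euclid: 124270 = 1·69938 + 54332; 69938 = 1·54332 + 15606; 54332 = 3·15606 + 7514; 15606 = 2·7514 + 578; 7514 = 13·578 + 0 → gcd = 578; 16762 = 578·29.
Back-substitution yields 124270·(-9) + 69938·(16) = 578, so one solution is x = -9·29 = -261, y = 16·29 = 464.
Solutions in x differ by 69938/578 = 121; the one in [0, 121) is -261 mod 121 = 102.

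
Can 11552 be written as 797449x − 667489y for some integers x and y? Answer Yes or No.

Yes

gcd(797449, 667489): 797449 = 1·667489 + 129960; 667489 = 5·129960 + 17689; 129960 = 7·17689 + 6137; 17689 = 2·6137 + 5415; 6137 = 1·5415 + 722; 5415 = 7·722 + 361; 722 = 2·361 + 0 → 361
361 divides 11552, so a solution exists.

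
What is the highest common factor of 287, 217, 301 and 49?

7

gcd(287, 217): 287 = 1·217 + 70; 217 = 3·70 + 7; 70 = 10·7 + 0 → 7
gcd(7, 301): 301 = 43·7 + 0 → 7
gcd(7, 49): 49 = 7·7 + 0 → 7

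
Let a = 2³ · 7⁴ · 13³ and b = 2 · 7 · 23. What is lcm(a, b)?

970599448

max exponent per prime: 2³ · 7⁴ · 13³ · 23 = 970599448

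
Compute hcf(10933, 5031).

Euclid: 10933 = 2·5031 + 871; 5031 = 5·871 + 676; 871 = 1·676 + 195; 676 = 3·195 + 91; 195 = 2·91 + 13; 91 = 7·13 + 0. Last nonzero remainder: 13.

13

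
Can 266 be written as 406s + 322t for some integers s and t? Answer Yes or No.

Yes

By Bézout, 406s + 322t = 266 has integer solutions iff gcd(406, 322) | 266.
Euclid: 406 = 1·322 + 84; 322 = 3·84 + 70; 84 = 1·70 + 14; 70 = 5·14 + 0. gcd = 14; 266 mod 14 = 0. Yes.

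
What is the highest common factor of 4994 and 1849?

1

4994 = 2 · 11 · 227
1849 = 43²
Common: 1 = 1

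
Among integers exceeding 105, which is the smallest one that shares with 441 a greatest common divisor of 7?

112

441 = 7·63. Any a with gcd(a, 441) = 7 is a multiple of 7, say 7s, with s coprime to 63.
Need s > 105/7, so s ≥ 16. First s ≥ 16 with gcd(s, 63) = 1 is s = 16. Thus a = 7·16 = 112.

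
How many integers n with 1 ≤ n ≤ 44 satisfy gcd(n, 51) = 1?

28

Prime factors of 51: 3, 17. Count integers ≤ 44 divisible by none of them.
By inclusion–exclusion: 44 − ⌊44/3⌋ − ⌊44/17⌋ + ⌊44/51⌋ = 28.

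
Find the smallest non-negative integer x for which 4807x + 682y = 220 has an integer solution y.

gcd(4807, 682) = 11 (Euclid: 4807 = 7·682 + 33; 682 = 20·33 + 22; 33 = 1·22 + 11; 22 = 2·11 + 0), and 11 | 220.
Extended Euclid: 4807·(21) + 682·(-148) = 11. Scale by 20: x₀ = 420.
General solution x = x₀ + 62t; reducing mod 62 gives x = 48 (and y = -338).

48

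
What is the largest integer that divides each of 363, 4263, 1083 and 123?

gcd(363, 4263): 4263 = 11·363 + 270; 363 = 1·270 + 93; 270 = 2·93 + 84; 93 = 1·84 + 9; 84 = 9·9 + 3; 9 = 3·3 + 0 → 3
gcd(3, 1083): 1083 = 361·3 + 0 → 3
gcd(3, 123): 123 = 41·3 + 0 → 3

3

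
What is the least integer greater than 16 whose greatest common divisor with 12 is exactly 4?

20

gcd(t, 12) = 4 forces 4 | t; write t = 4s. Then gcd(4s, 4·3) = 4·gcd(s, 3), so need gcd(s, 3) = 1.
4s > 16 gives s ≥ 5. The least s ≥ 5 coprime to 3 is 5, so t = 4·5 = 20.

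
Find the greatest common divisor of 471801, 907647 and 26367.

51

gcd(471801, 907647): 907647 = 1·471801 + 435846; 471801 = 1·435846 + 35955; 435846 = 12·35955 + 4386; 35955 = 8·4386 + 867; 4386 = 5·867 + 51; 867 = 17·51 + 0 → 51
gcd(51, 26367): 26367 = 517·51 + 0 → 51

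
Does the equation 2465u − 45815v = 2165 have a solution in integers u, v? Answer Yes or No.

By Bézout, 2465u − 45815v = 2165 has integer solutions iff gcd(2465, 45815) | 2165.
Euclid: 45815 = 18·2465 + 1445; 2465 = 1·1445 + 1020; 1445 = 1·1020 + 425; 1020 = 2·425 + 170; 425 = 2·170 + 85; 170 = 2·85 + 0. gcd = 85; 2165 mod 85 = 40. No.

No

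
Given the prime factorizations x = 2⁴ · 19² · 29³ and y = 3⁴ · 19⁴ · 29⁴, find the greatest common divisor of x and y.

min exponent per shared prime: 19² · 29³ = 8804429

8804429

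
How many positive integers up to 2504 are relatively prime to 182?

991

Prime factors of 182: 2, 7, 13. Count integers ≤ 2504 divisible by none of them.
By inclusion–exclusion: 2504 − ⌊2504/2⌋ − ⌊2504/7⌋ − ⌊2504/13⌋ + ⌊2504/14⌋ + ⌊2504/26⌋ + ⌊2504/91⌋ − ⌊2504/182⌋ = 991.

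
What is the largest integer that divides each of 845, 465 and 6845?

5

845 = 5 · 13²; 465 = 3 · 5 · 31; 6845 = 5 · 37²
gcd takes min exponent of each prime: 5 = 5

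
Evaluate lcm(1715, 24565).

gcd first: 24565 = 14·1715 + 555; 1715 = 3·555 + 50; 555 = 11·50 + 5; 50 = 10·5 + 0 → gcd = 5
lcm = 1715·24565/gcd = 42128975/5 = 8425795

8425795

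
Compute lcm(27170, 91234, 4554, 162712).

27170 = 2 · 5 · 11 · 13 · 19; 91234 = 2 · 11² · 13 · 29; 4554 = 2 · 3² · 11 · 23; 162712 = 2³ · 11 · 43²
lcm takes max exponent of each prime: 2³ · 3² · 5 · 11² · 13 · 19 · 23 · 29 · 43² = 13269286447560

13269286447560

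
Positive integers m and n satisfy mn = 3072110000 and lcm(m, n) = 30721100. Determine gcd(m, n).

From gcd × lcm = mn: gcd = 3072110000 / 30721100 = 100.

100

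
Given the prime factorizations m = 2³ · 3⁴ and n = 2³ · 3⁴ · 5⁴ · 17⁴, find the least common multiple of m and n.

max exponent per prime: 2³ · 3⁴ · 5⁴ · 17⁴ = 33826005000

33826005000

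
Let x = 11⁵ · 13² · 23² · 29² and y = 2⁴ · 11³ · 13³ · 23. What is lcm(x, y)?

max exponent per prime: 2⁴ · 11⁵ · 13³ · 23² · 29² = 2518634414252528

2518634414252528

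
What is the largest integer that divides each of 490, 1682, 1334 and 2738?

gcd(490, 1682): 1682 = 3·490 + 212; 490 = 2·212 + 66; 212 = 3·66 + 14; 66 = 4·14 + 10; 14 = 1·10 + 4; 10 = 2·4 + 2; 4 = 2·2 + 0 → 2
gcd(2, 1334): 1334 = 667·2 + 0 → 2
gcd(2, 2738): 2738 = 1369·2 + 0 → 2

2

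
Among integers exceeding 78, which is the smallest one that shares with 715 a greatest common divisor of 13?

Multiples of 13 above 78: 13·7, 13·8, … . Need the cofactor coprime to 715/13 = 55.
Checking s = 7, 8, … the first with gcd(s, 55) = 1 is s = 7, giving 91.

91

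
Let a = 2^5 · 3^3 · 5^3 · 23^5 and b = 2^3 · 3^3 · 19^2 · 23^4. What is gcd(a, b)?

min exponent per shared prime: 2^3 · 3^3 · 23^4 = 60445656

60445656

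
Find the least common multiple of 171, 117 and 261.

64467

171 = 3² · 19; 117 = 3² · 13; 261 = 3² · 29
lcm takes max exponent of each prime: 3² · 13 · 19 · 29 = 64467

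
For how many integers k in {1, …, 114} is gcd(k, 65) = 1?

85

Prime factors of 65: 5, 13. Count integers ≤ 114 divisible by none of them.
By inclusion–exclusion: 114 − ⌊114/5⌋ − ⌊114/13⌋ + ⌊114/65⌋ = 85.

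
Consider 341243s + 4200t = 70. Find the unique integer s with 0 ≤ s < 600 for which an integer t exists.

290

gcd(341243, 4200) = 7 (Euclid: 341243 = 81·4200 + 1043; 4200 = 4·1043 + 28; 1043 = 37·28 + 7; 28 = 4·7 + 0), and 7 | 70.
Extended Euclid: 341243·(149) + 4200·(-12106) = 7. Scale by 10: s₀ = 1490.
General solution s = s₀ + 600k; reducing mod 600 gives s = 290 (and t = -23562).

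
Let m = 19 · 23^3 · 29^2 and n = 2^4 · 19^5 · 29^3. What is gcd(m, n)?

15979

min exponent per shared prime: 19 · 29^2 = 15979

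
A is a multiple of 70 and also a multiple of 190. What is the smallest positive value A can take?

1330

gcd first: 190 = 2·70 + 50; 70 = 1·50 + 20; 50 = 2·20 + 10; 20 = 2·10 + 0 → gcd = 10
lcm = 70·190/gcd = 13300/10 = 1330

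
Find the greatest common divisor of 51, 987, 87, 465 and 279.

gcd(51, 987): 987 = 19·51 + 18; 51 = 2·18 + 15; 18 = 1·15 + 3; 15 = 5·3 + 0 → 3
gcd(3, 87): 87 = 29·3 + 0 → 3
gcd(3, 465): 465 = 155·3 + 0 → 3
gcd(3, 279): 279 = 93·3 + 0 → 3

3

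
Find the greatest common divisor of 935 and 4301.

Euclid: 4301 = 4·935 + 561; 935 = 1·561 + 374; 561 = 1·374 + 187; 374 = 2·187 + 0. Last nonzero remainder: 187.

187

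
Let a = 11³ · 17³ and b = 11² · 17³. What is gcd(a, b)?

min exponent per shared prime: 11² · 17³ = 594473

594473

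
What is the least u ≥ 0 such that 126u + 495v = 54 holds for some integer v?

Reduce mod 495: 126u ≡ 54 (mod 495). With g = gcd(126, 495) = 9 dividing 54, divide through: 14u ≡ 6 (mod 55).
Since gcd(14, 55) = 1, u ≡ 6·(14)⁻¹ ≡ 24 (mod 55). Smallest non-negative: 24.

24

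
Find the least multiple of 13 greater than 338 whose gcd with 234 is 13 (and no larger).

377

Multiples of 13 above 338: 13·27, 13·28, … . Need the cofactor coprime to 234/13 = 18.
Checking s = 27, 28, … the first with gcd(s, 18) = 1 is s = 29, giving 377.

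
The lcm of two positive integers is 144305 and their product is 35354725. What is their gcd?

245

From gcd × lcm = uv: gcd = 35354725 / 144305 = 245.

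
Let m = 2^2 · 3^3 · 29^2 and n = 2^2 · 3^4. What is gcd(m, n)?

min exponent per shared prime: 2^2 · 3^3 = 108

108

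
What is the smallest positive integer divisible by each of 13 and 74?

13 = 13; 74 = 2 · 37
max exponents: 2 · 13 · 37 = 962

962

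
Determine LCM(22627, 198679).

264441749

22627 = 11³ · 17; 198679 = 13 · 17 · 29 · 31
max exponents: 11³ · 13 · 17 · 29 · 31 = 264441749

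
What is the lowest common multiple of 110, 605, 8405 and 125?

50850250

110 = 2 · 5 · 11; 605 = 5 · 11²; 8405 = 5 · 41²; 125 = 5³
lcm takes max exponent of each prime: 2 · 5³ · 11² · 41² = 50850250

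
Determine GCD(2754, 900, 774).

gcd(2754, 900): 2754 = 3·900 + 54; 900 = 16·54 + 36; 54 = 1·36 + 18; 36 = 2·18 + 0 → 18
gcd(18, 774): 774 = 43·18 + 0 → 18

18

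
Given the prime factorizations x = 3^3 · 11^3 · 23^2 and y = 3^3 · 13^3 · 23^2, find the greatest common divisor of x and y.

14283

min exponent per shared prime: 3^3 · 23^2 = 14283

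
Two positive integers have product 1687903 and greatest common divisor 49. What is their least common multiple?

34447

For any two positive integers, gcd × lcm equals their product. Hence lcm = 1687903 / 49 = 34447.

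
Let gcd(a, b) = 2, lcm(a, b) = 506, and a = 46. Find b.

22

Using ab = gcd(a,b)·lcm(a,b) = 2·506 = 1012, we get b = 1012/46 = 22.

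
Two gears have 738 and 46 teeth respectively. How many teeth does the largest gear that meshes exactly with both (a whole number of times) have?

738 = 2 · 3² · 41
46 = 2 · 23
Common: 2 = 2

2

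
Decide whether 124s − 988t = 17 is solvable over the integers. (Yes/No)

No

gcd(124, 988): 988 = 7·124 + 120; 124 = 1·120 + 4; 120 = 30·4 + 0 → 4
4 does not divide 17, so a solution does not exist.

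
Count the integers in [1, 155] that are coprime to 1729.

116

1729 = 7·13·19. Inclusion–exclusion on these primes:
155 − ⌊155/7⌋ − ⌊155/13⌋ − ⌊155/19⌋ + ⌊155/91⌋ + ⌊155/133⌋ + ⌊155/247⌋ − ⌊155/1729⌋ = 116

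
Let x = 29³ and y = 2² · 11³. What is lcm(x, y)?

129847036

max exponent per prime: 2² · 11³ · 29³ = 129847036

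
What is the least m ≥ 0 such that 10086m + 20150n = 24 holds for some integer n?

1834

Euclid: 20150 = 1·10086 + 10064; 10086 = 1·10064 + 22; 10064 = 457·22 + 10; 22 = 2·10 + 2; 10 = 5·2 + 0 → gcd = 2; 24 = 2·12.
Back-substitution yields 10086·(1832) + 20150·(-917) = 2, so one solution is m = 1832·12 = 21984, n = -917·12 = -11004.
Solutions in m differ by 20150/2 = 10075; the one in [0, 10075) is 21984 mod 10075 = 1834.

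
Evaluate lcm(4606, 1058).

2436574

4606 = 2 · 7² · 47; 1058 = 2 · 23²
max exponents: 2 · 7² · 23² · 47 = 2436574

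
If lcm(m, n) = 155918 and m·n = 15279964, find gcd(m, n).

gcd·lcm = product, so gcd = 15279964/155918 = 98.

98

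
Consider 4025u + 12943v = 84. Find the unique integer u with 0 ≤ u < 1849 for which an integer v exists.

Euclid: 12943 = 3·4025 + 868; 4025 = 4·868 + 553; 868 = 1·553 + 315; 553 = 1·315 + 238; 315 = 1·238 + 77; 238 = 3·77 + 7; 77 = 11·7 + 0 → gcd = 7; 84 = 7·12.
Back-substitution yields 4025·(164) + 12943·(-51) = 7, so one solution is u = 164·12 = 1968, v = -51·12 = -612.
Solutions in u differ by 12943/7 = 1849; the one in [0, 1849) is 1968 mod 1849 = 119.

119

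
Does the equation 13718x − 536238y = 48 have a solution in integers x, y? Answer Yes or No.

Yes

gcd(13718, 536238): 536238 = 39·13718 + 1236; 13718 = 11·1236 + 122; 1236 = 10·122 + 16; 122 = 7·16 + 10; 16 = 1·10 + 6; 10 = 1·6 + 4; 6 = 1·4 + 2; 4 = 2·2 + 0 → 2
2 divides 48, so a solution exists.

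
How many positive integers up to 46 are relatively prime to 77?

Prime factors of 77: 7, 11. Count integers ≤ 46 divisible by none of them.
By inclusion–exclusion: 46 − ⌊46/7⌋ − ⌊46/11⌋ + ⌊46/77⌋ = 36.

36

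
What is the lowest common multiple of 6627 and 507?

gcd first: 6627 = 13·507 + 36; 507 = 14·36 + 3; 36 = 12·3 + 0 → gcd = 3
lcm = 6627·507/gcd = 3359889/3 = 1119963

1119963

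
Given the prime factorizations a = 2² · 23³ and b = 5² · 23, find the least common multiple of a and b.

1216700

max exponent per prime: 2² · 5² · 23³ = 1216700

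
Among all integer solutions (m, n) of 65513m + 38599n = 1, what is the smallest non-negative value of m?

26869

Reduce mod 38599: 65513m ≡ 1 (mod 38599). With g = gcd(65513, 38599) = 1 dividing 1, divide through: 65513m ≡ 1 (mod 38599).
Since gcd(65513, 38599) = 1, m ≡ 1·(65513)⁻¹ ≡ 26869 (mod 38599). Smallest non-negative: 26869.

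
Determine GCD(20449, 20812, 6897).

20449 = 11² · 13²; 20812 = 2² · 11² · 43; 6897 = 3 · 11² · 19
gcd takes min exponent of each prime: 11² = 121

121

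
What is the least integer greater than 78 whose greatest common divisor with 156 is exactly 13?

91

Multiples of 13 above 78: 13·7, 13·8, … . Need the cofactor coprime to 156/13 = 12.
Checking s = 7, 8, … the first with gcd(s, 12) = 1 is s = 7, giving 91.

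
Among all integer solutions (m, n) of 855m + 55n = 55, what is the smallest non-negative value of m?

gcd(855, 55) = 5 (Euclid: 855 = 15·55 + 30; 55 = 1·30 + 25; 30 = 1·25 + 5; 25 = 5·5 + 0), and 5 | 55.
Extended Euclid: 855·(2) + 55·(-31) = 5. Scale by 11: m₀ = 22.
General solution m = m₀ + 11t; reducing mod 11 gives m = 0 (and n = 1).

0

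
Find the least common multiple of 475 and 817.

gcd first: 817 = 1·475 + 342; 475 = 1·342 + 133; 342 = 2·133 + 76; 133 = 1·76 + 57; 76 = 1·57 + 19; 57 = 3·19 + 0 → gcd = 19
lcm = 475·817/gcd = 388075/19 = 20425

20425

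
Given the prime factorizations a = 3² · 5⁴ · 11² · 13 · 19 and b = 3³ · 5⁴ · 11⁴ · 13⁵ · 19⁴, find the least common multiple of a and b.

max exponent per prime: 3³ · 5⁴ · 11⁴ · 13⁵ · 19⁴ = 11954892837110169375

11954892837110169375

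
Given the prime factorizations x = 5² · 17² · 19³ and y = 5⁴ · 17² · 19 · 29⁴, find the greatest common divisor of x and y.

137275

min exponent per shared prime: 5² · 17² · 19 = 137275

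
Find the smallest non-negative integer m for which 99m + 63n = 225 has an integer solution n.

gcd(99, 63) = 9 (Euclid: 99 = 1·63 + 36; 63 = 1·36 + 27; 36 = 1·27 + 9; 27 = 3·9 + 0), and 9 | 225.
Extended Euclid: 99·(2) + 63·(-3) = 9. Scale by 25: m₀ = 50.
General solution m = m₀ + 7t; reducing mod 7 gives m = 1 (and n = 2).

1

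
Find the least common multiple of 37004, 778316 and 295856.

lcm(37004, 778316) = 37004·778316/gcd = 28800805264/44 = 654563756
lcm(654563756, 295856) = 654563756·295856/gcd = 193656614595136/44 = 4401286695344

4401286695344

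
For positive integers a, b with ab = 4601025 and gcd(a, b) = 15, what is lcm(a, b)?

306735

gcd·lcm = product, so lcm = 4601025/15 = 306735.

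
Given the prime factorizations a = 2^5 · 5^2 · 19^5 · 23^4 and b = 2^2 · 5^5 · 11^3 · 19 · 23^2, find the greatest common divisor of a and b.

min exponent per shared prime: 2^2 · 5^2 · 19 · 23^2 = 1005100

1005100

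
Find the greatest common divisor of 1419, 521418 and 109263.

gcd(1419, 521418): 521418 = 367·1419 + 645; 1419 = 2·645 + 129; 645 = 5·129 + 0 → 129
gcd(129, 109263): 109263 = 847·129 + 0 → 129

129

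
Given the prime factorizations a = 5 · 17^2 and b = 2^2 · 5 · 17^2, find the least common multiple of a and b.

5780

max exponent per prime: 2^2 · 5 · 17^2 = 5780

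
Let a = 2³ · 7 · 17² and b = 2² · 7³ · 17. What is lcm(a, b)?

max exponent per prime: 2³ · 7³ · 17² = 793016

793016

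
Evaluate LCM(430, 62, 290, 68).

430 = 2 · 5 · 43; 62 = 2 · 31; 290 = 2 · 5 · 29; 68 = 2² · 17
lcm takes max exponent of each prime: 2² · 5 · 17 · 29 · 31 · 43 = 13143380

13143380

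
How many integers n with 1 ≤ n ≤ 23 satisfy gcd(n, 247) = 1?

247 = 13·19. Inclusion–exclusion on these primes:
23 − ⌊23/13⌋ − ⌊23/19⌋ + ⌊23/247⌋ = 21

21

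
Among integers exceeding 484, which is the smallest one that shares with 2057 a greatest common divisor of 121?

605

2057 = 121·17. Any a with gcd(a, 2057) = 121 is a multiple of 121, say 121s, with s coprime to 17.
Need s > 484/121, so s ≥ 5. First s ≥ 5 with gcd(s, 17) = 1 is s = 5. Thus a = 121·5 = 605.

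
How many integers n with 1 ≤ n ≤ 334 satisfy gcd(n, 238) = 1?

238 = 2·7·17. Inclusion–exclusion on these primes:
334 − ⌊334/2⌋ − ⌊334/7⌋ − ⌊334/17⌋ + ⌊334/14⌋ + ⌊334/34⌋ + ⌊334/119⌋ − ⌊334/238⌋ = 134

134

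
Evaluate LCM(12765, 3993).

16990215

gcd first: 12765 = 3·3993 + 786; 3993 = 5·786 + 63; 786 = 12·63 + 30; 63 = 2·30 + 3; 30 = 10·3 + 0 → gcd = 3
lcm = 12765·3993/gcd = 50970645/3 = 16990215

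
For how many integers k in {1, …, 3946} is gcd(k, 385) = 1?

Prime factors of 385: 5, 7, 11. Count integers ≤ 3946 divisible by none of them.
By inclusion–exclusion: 3946 − ⌊3946/5⌋ − ⌊3946/7⌋ − ⌊3946/11⌋ + ⌊3946/35⌋ + ⌊3946/55⌋ + ⌊3946/77⌋ − ⌊3946/385⌋ = 2460.

2460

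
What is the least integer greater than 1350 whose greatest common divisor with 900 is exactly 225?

Multiples of 225 above 1350: 225·7, 225·8, … . Need the cofactor coprime to 900/225 = 4.
Checking s = 7, 8, … the first with gcd(s, 4) = 1 is s = 7, giving 1575.

1575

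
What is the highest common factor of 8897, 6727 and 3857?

7

gcd(8897, 6727): 8897 = 1·6727 + 2170; 6727 = 3·2170 + 217; 2170 = 10·217 + 0 → 217
gcd(217, 3857): 3857 = 17·217 + 168; 217 = 1·168 + 49; 168 = 3·49 + 21; 49 = 2·21 + 7; 21 = 3·7 + 0 → 7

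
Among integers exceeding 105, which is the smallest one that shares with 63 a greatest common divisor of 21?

147

63 = 21·3. Any a with gcd(a, 63) = 21 is a multiple of 21, say 21s, with s coprime to 3.
Need s > 105/21, so s ≥ 6. First s ≥ 6 with gcd(s, 3) = 1 is s = 7. Thus a = 21·7 = 147.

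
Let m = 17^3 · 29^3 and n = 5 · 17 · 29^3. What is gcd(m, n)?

min exponent per shared prime: 17 · 29^3 = 414613

414613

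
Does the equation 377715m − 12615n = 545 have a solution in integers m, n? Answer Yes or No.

By Bézout, 377715m − 12615n = 545 has integer solutions iff gcd(377715, 12615) | 545.
Euclid: 377715 = 29·12615 + 11880; 12615 = 1·11880 + 735; 11880 = 16·735 + 120; 735 = 6·120 + 15; 120 = 8·15 + 0. gcd = 15; 545 mod 15 = 5. No.

No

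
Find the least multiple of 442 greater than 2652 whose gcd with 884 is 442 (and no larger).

884 = 442·2. Any k with gcd(k, 884) = 442 is a multiple of 442, say 442s, with s coprime to 2.
Need s > 2652/442, so s ≥ 7. First s ≥ 7 with gcd(s, 2) = 1 is s = 7. Thus k = 442·7 = 3094.

3094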